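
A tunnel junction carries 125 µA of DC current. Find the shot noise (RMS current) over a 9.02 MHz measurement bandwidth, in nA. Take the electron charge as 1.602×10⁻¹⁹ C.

19.0 nA

I_n = √(2qI·B)
2qI·B = 2 × 1.602×10⁻¹⁹ × 1.25×10⁻⁴ × 9.02×10⁶ = 3.61×10⁻¹⁶ A²
I_n = √(3.61×10⁻¹⁶) = 1.90×10⁻⁸ A = 19.0 nA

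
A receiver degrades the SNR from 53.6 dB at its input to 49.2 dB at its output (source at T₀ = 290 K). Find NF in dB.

4.4 dB

NF (dB) = SNR_in(dB) − SNR_out(dB) when the source is at T₀
NF = 53.6 − 49.2 = 4.4 dB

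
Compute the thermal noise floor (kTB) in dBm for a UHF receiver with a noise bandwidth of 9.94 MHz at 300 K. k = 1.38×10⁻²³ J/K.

P_n = kTB = 1.38×10⁻²³ × 300 × 9.94×10⁶ = 4.12×10⁻¹⁴ W
In dBm: 10 log₁₀(4.12×10⁻¹⁴ / 10⁻³) = −103.9 dBm

−103.9 dBm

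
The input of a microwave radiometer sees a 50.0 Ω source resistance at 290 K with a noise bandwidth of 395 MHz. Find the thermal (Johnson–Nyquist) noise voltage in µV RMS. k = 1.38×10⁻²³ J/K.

V_n = √(4kTRB)
4kTRB = 4 × 1.38×10⁻²³ × 290 × 5.00×10¹ × 3.95×10⁸ = 3.16×10⁻¹⁰ V²
V_n = √(3.16×10⁻¹⁰) = 1.78×10⁻⁵ V = 17.8 µV

17.8 µV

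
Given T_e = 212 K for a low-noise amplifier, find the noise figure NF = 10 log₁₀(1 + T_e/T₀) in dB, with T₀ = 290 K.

2.38 dB

F = 1 + T_e/T₀ = 1 + 212/290 = 1.73103
NF = 10 log₁₀(1.73103) = 2.38 dB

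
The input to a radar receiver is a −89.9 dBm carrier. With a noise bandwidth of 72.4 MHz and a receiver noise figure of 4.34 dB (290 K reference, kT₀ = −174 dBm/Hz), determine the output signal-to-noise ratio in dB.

1.2 dB

Noise floor: N = −174 + 10 log₁₀(B) + NF
10 log₁₀(7.24×10⁷) = 78.6 dB
N = −174 + 78.6 + 4.34 = −91.06 dBm
SNR = P_sig − N = −89.9 − (−91.06) = 1.16 dB → 1.2 dB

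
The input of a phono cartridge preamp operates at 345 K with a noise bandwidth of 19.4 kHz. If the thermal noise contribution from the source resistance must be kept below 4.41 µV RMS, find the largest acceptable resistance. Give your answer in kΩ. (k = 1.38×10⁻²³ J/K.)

52.6 kΩ

Johnson–Nyquist: V_n = √(4kTRB) ⇒ R = V_n² / (4kTB)
4kTB = 4 × 1.38×10⁻²³ × 345 × 1.94×10⁴ = 3.69×10⁻¹⁶
R = (4.41×10⁻⁶)² / 3.69×10⁻¹⁶ = 5.26×10⁴ Ω = 52.6 kΩ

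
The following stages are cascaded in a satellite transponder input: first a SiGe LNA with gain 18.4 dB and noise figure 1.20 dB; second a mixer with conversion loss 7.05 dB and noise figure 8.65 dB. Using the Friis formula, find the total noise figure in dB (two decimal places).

Convert to linear (a loss of L dB is a gain of −L dB): F_i = 10^(NF_i/10), G_i = 10^(G_i,dB/10)
  Stage 1: F_1 = 10^(1.20/10) = 1.318, G_1 = 10^(18.4/10) = 69.18
  Stage 2: F_2 = 10^(8.65/10) = 7.328, G_2 = 10^(−7.05/10) = 0.1972
Friis cascade:
  F = 1.318 + (7.328 − 1)/69.18 = 1.410
NF = 10 log₁₀(1.410) = 1.49 dB

1.49 dB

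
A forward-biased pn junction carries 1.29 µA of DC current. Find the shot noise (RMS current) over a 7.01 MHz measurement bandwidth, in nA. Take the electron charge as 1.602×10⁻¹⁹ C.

I_n = √(2qI·B)
2qI·B = 2 × 1.602×10⁻¹⁹ × 1.29×10⁻⁶ × 7.01×10⁶ = 2.90×10⁻¹⁸ A²
I_n = √(2.90×10⁻¹⁸) = 1.70×10⁻⁹ A = 1.70 nA

1.70 nA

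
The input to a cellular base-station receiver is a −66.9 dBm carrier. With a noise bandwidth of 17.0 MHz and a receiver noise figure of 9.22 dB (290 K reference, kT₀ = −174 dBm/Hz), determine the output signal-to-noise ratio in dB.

Noise floor: N = −174 + 10 log₁₀(B) + NF
10 log₁₀(1.70×10⁷) = 72.3 dB
N = −174 + 72.3 + 9.22 = −92.48 dBm
SNR = P_sig − N = −66.9 − (−92.48) = 25.58 dB → 25.6 dB

25.6 dB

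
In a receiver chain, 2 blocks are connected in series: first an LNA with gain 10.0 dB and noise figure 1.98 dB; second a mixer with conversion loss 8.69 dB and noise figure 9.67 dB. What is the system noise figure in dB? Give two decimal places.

3.81 dB

Convert to linear (a loss of L dB is a gain of −L dB): F_i = 10^(NF_i/10), G_i = 10^(G_i,dB/10)
  Stage 1: F_1 = 10^(1.98/10) = 1.578, G_1 = 10^(10.0/10) = 10.00
  Stage 2: F_2 = 10^(9.67/10) = 9.268, G_2 = 10^(−8.69/10) = 0.1352
Friis cascade:
  F = 1.578 + (9.268 − 1)/10.00 = 2.404
NF = 10 log₁₀(2.404) = 3.81 dB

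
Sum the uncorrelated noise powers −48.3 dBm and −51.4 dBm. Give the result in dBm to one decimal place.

Convert to linear, add, convert back:
P₁ = 1.48×10⁻⁸ W, P₂ = 7.24×10⁻⁹ W
P_tot = 2.20×10⁻⁸ W → 10 log₁₀(P_tot / 10⁻³) = −46.6 dBm

−46.6 dBm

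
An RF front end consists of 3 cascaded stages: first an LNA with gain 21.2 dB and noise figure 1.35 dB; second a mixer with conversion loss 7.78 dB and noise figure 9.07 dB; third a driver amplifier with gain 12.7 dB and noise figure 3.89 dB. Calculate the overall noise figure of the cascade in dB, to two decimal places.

1.71 dB

Convert to linear (a loss of L dB is a gain of −L dB): F_i = 10^(NF_i/10), G_i = 10^(G_i,dB/10)
  Stage 1: F_1 = 10^(1.35/10) = 1.365, G_1 = 10^(21.2/10) = 131.8
  Stage 2: F_2 = 10^(9.07/10) = 8.072, G_2 = 10^(−7.78/10) = 0.1667
  Stage 3: F_3 = 10^(3.89/10) = 2.449, G_3 = 10^(12.7/10) = 18.62
Friis cascade:
  F = 1.365 + (8.072 − 1)/131.8 + (2.449 − 1)/21.98 = 1.484
NF = 10 log₁₀(1.484) = 1.71 dB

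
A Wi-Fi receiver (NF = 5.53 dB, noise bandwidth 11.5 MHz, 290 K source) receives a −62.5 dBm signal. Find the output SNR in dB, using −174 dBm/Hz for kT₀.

Noise floor: N = −174 + 10 log₁₀(B) + NF
10 log₁₀(1.15×10⁷) = 70.61 dB
N = −174 + 70.61 + 5.53 = −97.86 dBm
SNR = P_sig − N = −62.5 − (−97.86) = 35.36 dB → 35.4 dB

35.4 dB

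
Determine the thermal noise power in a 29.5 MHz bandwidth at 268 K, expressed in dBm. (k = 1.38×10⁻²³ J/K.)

−99.6 dBm

P_n = kTB = 1.38×10⁻²³ × 268 × 2.95×10⁷ = 1.09×10⁻¹³ W
In dBm: 10 log₁₀(1.09×10⁻¹³ / 10⁻³) = −99.6 dBm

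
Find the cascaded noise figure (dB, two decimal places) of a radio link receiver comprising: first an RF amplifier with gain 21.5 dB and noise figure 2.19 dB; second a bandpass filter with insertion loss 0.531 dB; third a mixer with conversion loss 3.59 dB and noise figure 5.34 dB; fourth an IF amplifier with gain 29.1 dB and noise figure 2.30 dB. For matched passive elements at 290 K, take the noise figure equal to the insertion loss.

Convert to linear (a loss of L dB is a gain of −L dB): F_i = 10^(NF_i/10), G_i = 10^(G_i,dB/10)
  Stage 1: F_1 = 10^(2.19/10) = 1.656, G_1 = 10^(21.5/10) = 141.3
  Stage 2: F_2 = 10^(0.531/10) = 1.130, G_2 = 10^(−0.531/10) = 0.8849
  Stage 3: F_3 = 10^(5.34/10) = 3.420, G_3 = 10^(−3.59/10) = 0.4375
  Stage 4: F_4 = 10^(2.30/10) = 1.698, G_4 = 10^(29.1/10) = 812.8
Friis cascade:
  F = 1.656 + (1.130 − 1)/141.3 + (3.420 − 1)/125.0 + (1.698 − 1)/54.69 = 1.689
NF = 10 log₁₀(1.689) = 2.28 dB

2.28 dB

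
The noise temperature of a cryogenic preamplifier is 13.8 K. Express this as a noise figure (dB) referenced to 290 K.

0.202 dB

F = 1 + T_e/T₀ = 1 + 13.8/290 = 1.04759
NF = 10 log₁₀(1.04759) = 0.202 dB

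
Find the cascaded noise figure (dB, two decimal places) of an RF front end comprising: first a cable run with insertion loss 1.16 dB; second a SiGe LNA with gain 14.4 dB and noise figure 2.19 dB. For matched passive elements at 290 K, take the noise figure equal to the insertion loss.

3.35 dB

Convert to linear (a loss of L dB is a gain of −L dB): F_i = 10^(NF_i/10), G_i = 10^(G_i,dB/10)
  Stage 1: F_1 = 10^(1.16/10) = 1.306, G_1 = 10^(−1.16/10) = 0.7656
  Stage 2: F_2 = 10^(2.19/10) = 1.656, G_2 = 10^(14.4/10) = 27.54
Friis cascade:
  F = 1.306 + (1.656 − 1)/0.7656 = 2.163
NF = 10 log₁₀(2.163) = 3.35 dB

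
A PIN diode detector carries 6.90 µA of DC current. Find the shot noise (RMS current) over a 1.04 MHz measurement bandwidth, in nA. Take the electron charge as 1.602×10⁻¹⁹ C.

I_n = √(2qI·B)
2qI·B = 2 × 1.602×10⁻¹⁹ × 6.90×10⁻⁶ × 1.04×10⁶ = 2.30×10⁻¹⁸ A²
I_n = √(2.30×10⁻¹⁸) = 1.52×10⁻⁹ A = 1.52 nA

1.52 nA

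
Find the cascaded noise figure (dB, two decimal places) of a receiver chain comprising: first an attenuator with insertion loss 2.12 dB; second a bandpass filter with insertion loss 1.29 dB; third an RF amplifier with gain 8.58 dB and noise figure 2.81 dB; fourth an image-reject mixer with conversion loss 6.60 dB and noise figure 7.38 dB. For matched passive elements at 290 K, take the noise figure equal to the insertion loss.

Convert to linear (a loss of L dB is a gain of −L dB): F_i = 10^(NF_i/10), G_i = 10^(G_i,dB/10)
  Stage 1: F_1 = 10^(2.12/10) = 1.629, G_1 = 10^(−2.12/10) = 0.6138
  Stage 2: F_2 = 10^(1.29/10) = 1.346, G_2 = 10^(−1.29/10) = 0.7430
  Stage 3: F_3 = 10^(2.81/10) = 1.910, G_3 = 10^(8.58/10) = 7.211
  Stage 4: F_4 = 10^(7.38/10) = 5.470, G_4 = 10^(−6.60/10) = 0.2188
Friis cascade:
  F = 1.629 + (1.346 − 1)/0.6138 + (1.910 − 1)/0.4560 + (5.470 − 1)/3.289 = 5.547
NF = 10 log₁₀(5.547) = 7.44 dB

7.44 dB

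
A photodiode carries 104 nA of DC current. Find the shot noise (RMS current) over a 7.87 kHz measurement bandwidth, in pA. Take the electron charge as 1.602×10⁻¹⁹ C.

I_n = √(2qI·B)
2qI·B = 2 × 1.602×10⁻¹⁹ × 1.04×10⁻⁷ × 7.87×10³ = 2.62×10⁻²² A²
I_n = √(2.62×10⁻²²) = 1.62×10⁻¹¹ A = 16.2 pA

16.2 pA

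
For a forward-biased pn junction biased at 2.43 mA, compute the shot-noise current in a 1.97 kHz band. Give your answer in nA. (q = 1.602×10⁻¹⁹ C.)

I_n = √(2qI·B)
2qI·B = 2 × 1.602×10⁻¹⁹ × 2.43×10⁻³ × 1.97×10³ = 1.53×10⁻¹⁸ A²
I_n = √(1.53×10⁻¹⁸) = 1.24×10⁻⁹ A = 1.24 nA

1.24 nA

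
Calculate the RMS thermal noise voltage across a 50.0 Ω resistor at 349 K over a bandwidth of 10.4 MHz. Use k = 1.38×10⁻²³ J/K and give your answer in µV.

3.17 µV

V_n = √(4kTRB)
4kTRB = 4 × 1.38×10⁻²³ × 349 × 5.00×10¹ × 1.04×10⁷ = 1.00×10⁻¹¹ V²
V_n = √(1.00×10⁻¹¹) = 3.17×10⁻⁶ V = 3.17 µV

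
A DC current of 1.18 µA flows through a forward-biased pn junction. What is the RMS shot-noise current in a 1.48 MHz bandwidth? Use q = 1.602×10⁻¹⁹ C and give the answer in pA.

748 pA

I_n = √(2qI·B)
2qI·B = 2 × 1.602×10⁻¹⁹ × 1.18×10⁻⁶ × 1.48×10⁶ = 5.60×10⁻¹⁹ A²
I_n = √(5.60×10⁻¹⁹) = 7.48×10⁻¹⁰ A = 748 pA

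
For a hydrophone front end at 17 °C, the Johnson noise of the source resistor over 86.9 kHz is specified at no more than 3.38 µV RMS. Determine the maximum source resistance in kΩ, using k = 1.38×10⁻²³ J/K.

8.21 kΩ

T = 17 °C + 273.15 = 290.15 K
Johnson–Nyquist: V_n = √(4kTRB) ⇒ R = V_n² / (4kTB)
4kTB = 4 × 1.38×10⁻²³ × 290.15 × 8.69×10⁴ = 1.39×10⁻¹⁵
R = (3.38×10⁻⁶)² / 1.39×10⁻¹⁵ = 8.21×10³ Ω = 8.21 kΩ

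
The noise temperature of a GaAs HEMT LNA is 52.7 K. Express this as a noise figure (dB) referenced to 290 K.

F = 1 + T_e/T₀ = 1 + 52.7/290 = 1.18172
NF = 10 log₁₀(1.18172) = 0.725 dB

0.725 dB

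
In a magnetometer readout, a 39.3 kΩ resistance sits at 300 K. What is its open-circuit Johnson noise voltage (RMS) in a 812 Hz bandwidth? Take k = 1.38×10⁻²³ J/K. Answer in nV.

727 nV

V_n = √(4kTRB)
4kTRB = 4 × 1.38×10⁻²³ × 300 × 3.93×10⁴ × 8.12×10² = 5.28×10⁻¹³ V²
V_n = √(5.28×10⁻¹³) = 7.27×10⁻⁷ V = 727 nV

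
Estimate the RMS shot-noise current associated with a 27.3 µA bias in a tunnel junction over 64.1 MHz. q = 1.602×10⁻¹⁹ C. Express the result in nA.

23.7 nA

I_n = √(2qI·B)
2qI·B = 2 × 1.602×10⁻¹⁹ × 2.73×10⁻⁵ × 6.41×10⁷ = 5.61×10⁻¹⁶ A²
I_n = √(5.61×10⁻¹⁶) = 2.37×10⁻⁸ A = 23.7 nA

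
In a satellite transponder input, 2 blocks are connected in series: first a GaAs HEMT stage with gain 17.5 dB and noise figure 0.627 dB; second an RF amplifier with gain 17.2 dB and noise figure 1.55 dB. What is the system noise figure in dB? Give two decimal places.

Convert to linear (a loss of L dB is a gain of −L dB): F_i = 10^(NF_i/10), G_i = 10^(G_i,dB/10)
  Stage 1: F_1 = 10^(0.627/10) = 1.155, G_1 = 10^(17.5/10) = 56.23
  Stage 2: F_2 = 10^(1.55/10) = 1.429, G_2 = 10^(17.2/10) = 52.48
Friis cascade:
  F = 1.155 + (1.429 − 1)/56.23 = 1.163
NF = 10 log₁₀(1.163) = 0.66 dB

0.66 dB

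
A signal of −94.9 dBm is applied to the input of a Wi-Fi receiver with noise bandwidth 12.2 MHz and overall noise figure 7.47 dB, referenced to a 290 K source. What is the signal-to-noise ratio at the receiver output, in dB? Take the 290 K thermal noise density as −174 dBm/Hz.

0.8 dB

Noise floor: N = −174 + 10 log₁₀(B) + NF
10 log₁₀(1.22×10⁷) = 70.86 dB
N = −174 + 70.86 + 7.47 = −95.67 dBm
SNR = P_sig − N = −94.9 − (−95.67) = 0.77 dB → 0.8 dB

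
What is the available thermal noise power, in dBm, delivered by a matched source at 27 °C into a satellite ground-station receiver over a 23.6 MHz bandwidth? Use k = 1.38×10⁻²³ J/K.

T = 27 °C + 273.15 = 300.15 K
P_n = kTB = 1.38×10⁻²³ × 300.15 × 2.36×10⁷ = 9.78×10⁻¹⁴ W
In dBm: 10 log₁₀(9.78×10⁻¹⁴ / 10⁻³) = −100.1 dBm

−100.1 dBm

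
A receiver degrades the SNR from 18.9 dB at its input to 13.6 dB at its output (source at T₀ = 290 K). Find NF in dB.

5.3 dB

NF (dB) = SNR_in(dB) − SNR_out(dB) when the source is at T₀
NF = 18.9 − 13.6 = 5.3 dB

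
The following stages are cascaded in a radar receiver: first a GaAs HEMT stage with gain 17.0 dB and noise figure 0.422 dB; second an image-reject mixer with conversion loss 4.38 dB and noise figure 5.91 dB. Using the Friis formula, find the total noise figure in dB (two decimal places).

Convert to linear (a loss of L dB is a gain of −L dB): F_i = 10^(NF_i/10), G_i = 10^(G_i,dB/10)
  Stage 1: F_1 = 10^(0.422/10) = 1.102, G_1 = 10^(17.0/10) = 50.12
  Stage 2: F_2 = 10^(5.91/10) = 3.899, G_2 = 10^(−4.38/10) = 0.3648
Friis cascade:
  F = 1.102 + (3.899 − 1)/50.12 = 1.160
NF = 10 log₁₀(1.160) = 0.64 dB

0.64 dB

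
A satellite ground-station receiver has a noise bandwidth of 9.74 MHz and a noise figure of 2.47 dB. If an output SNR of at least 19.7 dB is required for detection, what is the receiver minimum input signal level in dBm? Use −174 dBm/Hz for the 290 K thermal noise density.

−81.9 dBm

Sensitivity = −174 + 10 log₁₀(B) + NF + SNR_min
= −174 + 69.89 + 2.47 + 19.7
= −81.94 dBm → −81.9 dBm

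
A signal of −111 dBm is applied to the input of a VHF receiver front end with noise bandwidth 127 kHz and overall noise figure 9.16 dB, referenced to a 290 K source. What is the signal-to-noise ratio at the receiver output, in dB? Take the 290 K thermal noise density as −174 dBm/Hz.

Noise floor: N = −174 + 10 log₁₀(B) + NF
10 log₁₀(1.27×10⁵) = 51.04 dB
N = −174 + 51.04 + 9.16 = −113.80 dBm
SNR = P_sig − N = −111 − (−113.80) = 2.80 dB → 2.8 dB

2.8 dB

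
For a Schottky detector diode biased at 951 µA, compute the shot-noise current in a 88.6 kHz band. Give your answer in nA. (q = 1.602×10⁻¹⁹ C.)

I_n = √(2qI·B)
2qI·B = 2 × 1.602×10⁻¹⁹ × 9.51×10⁻⁴ × 8.86×10⁴ = 2.70×10⁻¹⁷ A²
I_n = √(2.70×10⁻¹⁷) = 5.20×10⁻⁹ A = 5.20 nA

5.20 nA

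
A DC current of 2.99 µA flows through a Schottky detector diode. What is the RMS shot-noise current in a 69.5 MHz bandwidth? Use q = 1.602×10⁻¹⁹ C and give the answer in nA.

8.16 nA

I_n = √(2qI·B)
2qI·B = 2 × 1.602×10⁻¹⁹ × 2.99×10⁻⁶ × 6.95×10⁷ = 6.66×10⁻¹⁷ A²
I_n = √(6.66×10⁻¹⁷) = 8.16×10⁻⁹ A = 8.16 nA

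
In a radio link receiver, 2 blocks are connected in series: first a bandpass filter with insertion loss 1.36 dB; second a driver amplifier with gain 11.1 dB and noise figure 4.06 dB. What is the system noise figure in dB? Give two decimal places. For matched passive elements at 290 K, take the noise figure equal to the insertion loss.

5.42 dB

Convert to linear (a loss of L dB is a gain of −L dB): F_i = 10^(NF_i/10), G_i = 10^(G_i,dB/10)
  Stage 1: F_1 = 10^(1.36/10) = 1.368, G_1 = 10^(−1.36/10) = 0.7311
  Stage 2: F_2 = 10^(4.06/10) = 2.547, G_2 = 10^(11.1/10) = 12.88
Friis cascade:
  F = 1.368 + (2.547 − 1)/0.7311 = 3.483
NF = 10 log₁₀(3.483) = 5.42 dB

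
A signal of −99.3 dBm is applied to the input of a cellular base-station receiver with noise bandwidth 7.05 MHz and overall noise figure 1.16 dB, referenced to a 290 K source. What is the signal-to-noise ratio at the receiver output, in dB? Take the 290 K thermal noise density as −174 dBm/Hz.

5.1 dB

Noise floor: N = −174 + 10 log₁₀(B) + NF
10 log₁₀(7.05×10⁶) = 68.48 dB
N = −174 + 68.48 + 1.16 = −104.36 dBm
SNR = P_sig − N = −99.3 − (−104.36) = 5.06 dB → 5.1 dB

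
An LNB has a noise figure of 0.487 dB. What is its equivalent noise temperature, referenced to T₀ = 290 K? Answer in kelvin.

F = 10^(0.487/10) = 1.11866
T_e = (F − 1)·T₀ = (1.11866 − 1) × 290 = 34.4 K

34.4 K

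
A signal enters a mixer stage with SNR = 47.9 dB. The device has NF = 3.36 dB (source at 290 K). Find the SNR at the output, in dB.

By definition F = SNR_in/SNR_out, so in dB: SNR_out = SNR_in − NF
SNR_out = 47.9 − 3.36 = 44.54 dB

44.54 dB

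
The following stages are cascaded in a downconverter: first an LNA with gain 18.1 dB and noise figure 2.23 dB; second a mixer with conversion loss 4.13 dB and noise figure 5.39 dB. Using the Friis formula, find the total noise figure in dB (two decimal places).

Convert to linear (a loss of L dB is a gain of −L dB): F_i = 10^(NF_i/10), G_i = 10^(G_i,dB/10)
  Stage 1: F_1 = 10^(2.23/10) = 1.671, G_1 = 10^(18.1/10) = 64.57
  Stage 2: F_2 = 10^(5.39/10) = 3.459, G_2 = 10^(−4.13/10) = 0.3864
Friis cascade:
  F = 1.671 + (3.459 − 1)/64.57 = 1.709
NF = 10 log₁₀(1.709) = 2.33 dB

2.33 dB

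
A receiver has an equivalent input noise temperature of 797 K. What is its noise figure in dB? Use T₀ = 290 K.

5.74 dB

F = 1 + T_e/T₀ = 1 + 797/290 = 3.74828
NF = 10 log₁₀(3.74828) = 5.74 dB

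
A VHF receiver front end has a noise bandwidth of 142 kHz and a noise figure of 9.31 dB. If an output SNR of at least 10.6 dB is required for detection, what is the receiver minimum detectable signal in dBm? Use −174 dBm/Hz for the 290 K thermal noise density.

Sensitivity = −174 + 10 log₁₀(B) + NF + SNR_min
= −174 + 51.52 + 9.31 + 10.6
= −102.57 dBm → −102.6 dBm

−102.6 dBm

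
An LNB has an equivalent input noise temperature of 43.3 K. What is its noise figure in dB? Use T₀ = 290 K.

F = 1 + T_e/T₀ = 1 + 43.3/290 = 1.14931
NF = 10 log₁₀(1.14931) = 0.604 dB

0.604 dB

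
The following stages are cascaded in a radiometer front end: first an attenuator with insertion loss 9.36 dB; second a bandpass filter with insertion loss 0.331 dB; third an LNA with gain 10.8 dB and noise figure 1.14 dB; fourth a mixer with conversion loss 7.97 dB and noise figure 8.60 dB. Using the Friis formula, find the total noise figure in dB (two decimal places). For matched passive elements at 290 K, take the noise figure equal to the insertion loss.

12.29 dB

Convert to linear (a loss of L dB is a gain of −L dB): F_i = 10^(NF_i/10), G_i = 10^(G_i,dB/10)
  Stage 1: F_1 = 10^(9.36/10) = 8.630, G_1 = 10^(−9.36/10) = 0.1159
  Stage 2: F_2 = 10^(0.331/10) = 1.079, G_2 = 10^(−0.331/10) = 0.9266
  Stage 3: F_3 = 10^(1.14/10) = 1.300, G_3 = 10^(10.8/10) = 12.02
  Stage 4: F_4 = 10^(8.60/10) = 7.244, G_4 = 10^(−7.97/10) = 0.1596
Friis cascade:
  F = 8.630 + (1.079 − 1)/0.1159 + (1.300 − 1)/0.1074 + (7.244 − 1)/1.291 = 16.95
NF = 10 log₁₀(16.95) = 12.29 dB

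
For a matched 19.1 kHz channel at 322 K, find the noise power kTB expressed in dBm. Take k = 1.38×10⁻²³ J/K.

P_n = kTB = 1.38×10⁻²³ × 322 × 1.91×10⁴ = 8.49×10⁻¹⁷ W
In dBm: 10 log₁₀(8.49×10⁻¹⁷ / 10⁻³) = −130.7 dBm

−130.7 dBm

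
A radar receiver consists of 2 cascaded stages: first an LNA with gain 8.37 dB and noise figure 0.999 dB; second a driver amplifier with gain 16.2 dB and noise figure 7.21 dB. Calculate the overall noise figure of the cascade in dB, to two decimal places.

2.74 dB

Convert to linear (a loss of L dB is a gain of −L dB): F_i = 10^(NF_i/10), G_i = 10^(G_i,dB/10)
  Stage 1: F_1 = 10^(0.999/10) = 1.259, G_1 = 10^(8.37/10) = 6.871
  Stage 2: F_2 = 10^(7.21/10) = 5.260, G_2 = 10^(16.2/10) = 41.69
Friis cascade:
  F = 1.259 + (5.260 − 1)/6.871 = 1.879
NF = 10 log₁₀(1.879) = 2.74 dB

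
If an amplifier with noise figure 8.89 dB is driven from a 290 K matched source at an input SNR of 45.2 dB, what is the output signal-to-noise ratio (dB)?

By definition F = SNR_in/SNR_out, so in dB: SNR_out = SNR_in − NF
SNR_out = 45.2 − 8.89 = 36.31 dB

36.31 dB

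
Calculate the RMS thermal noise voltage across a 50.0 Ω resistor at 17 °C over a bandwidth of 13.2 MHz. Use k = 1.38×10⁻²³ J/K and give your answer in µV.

3.25 µV

T = 17 °C + 273.15 = 290.15 K
V_n = √(4kTRB)
4kTRB = 4 × 1.38×10⁻²³ × 290.15 × 5.00×10¹ × 1.32×10⁷ = 1.06×10⁻¹¹ V²
V_n = √(1.06×10⁻¹¹) = 3.25×10⁻⁶ V = 3.25 µV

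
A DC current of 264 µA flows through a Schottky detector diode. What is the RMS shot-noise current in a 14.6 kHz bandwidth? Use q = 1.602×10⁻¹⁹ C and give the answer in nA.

1.11 nA

I_n = √(2qI·B)
2qI·B = 2 × 1.602×10⁻¹⁹ × 2.64×10⁻⁴ × 1.46×10⁴ = 1.23×10⁻¹⁸ A²
I_n = √(1.23×10⁻¹⁸) = 1.11×10⁻⁹ A = 1.11 nA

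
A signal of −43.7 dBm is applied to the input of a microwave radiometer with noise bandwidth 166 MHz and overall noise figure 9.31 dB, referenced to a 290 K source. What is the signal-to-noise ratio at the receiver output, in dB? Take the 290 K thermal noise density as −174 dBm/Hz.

38.8 dB

Noise floor: N = −174 + 10 log₁₀(B) + NF
10 log₁₀(1.66×10⁸) = 82.2 dB
N = −174 + 82.2 + 9.31 = −82.49 dBm
SNR = P_sig − N = −43.7 − (−82.49) = 38.79 dB → 38.8 dB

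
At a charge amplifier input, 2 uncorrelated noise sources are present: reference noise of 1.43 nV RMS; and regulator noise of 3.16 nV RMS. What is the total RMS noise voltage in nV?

3.47 nV

Uncorrelated sources add in power (mean-square): V_tot = √(ΣV_i²)
V_tot = √[(1.43×10⁻⁹)² + (3.16×10⁻⁹)²] = 3.47×10⁻⁹ V = 3.47 nV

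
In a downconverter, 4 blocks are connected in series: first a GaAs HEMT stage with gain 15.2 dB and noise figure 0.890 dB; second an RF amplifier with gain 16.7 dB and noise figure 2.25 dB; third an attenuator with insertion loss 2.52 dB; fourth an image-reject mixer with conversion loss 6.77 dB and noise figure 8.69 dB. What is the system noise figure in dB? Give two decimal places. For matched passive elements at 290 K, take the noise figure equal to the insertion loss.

0.99 dB

Convert to linear (a loss of L dB is a gain of −L dB): F_i = 10^(NF_i/10), G_i = 10^(G_i,dB/10)
  Stage 1: F_1 = 10^(0.890/10) = 1.227, G_1 = 10^(15.2/10) = 33.11
  Stage 2: F_2 = 10^(2.25/10) = 1.679, G_2 = 10^(16.7/10) = 46.77
  Stage 3: F_3 = 10^(2.52/10) = 1.786, G_3 = 10^(−2.52/10) = 0.5598
  Stage 4: F_4 = 10^(8.69/10) = 7.396, G_4 = 10^(−6.77/10) = 0.2104
Friis cascade:
  F = 1.227 + (1.679 − 1)/33.11 + (1.786 − 1)/1549 + (7.396 − 1)/867.0 = 1.256
NF = 10 log₁₀(1.256) = 0.99 dB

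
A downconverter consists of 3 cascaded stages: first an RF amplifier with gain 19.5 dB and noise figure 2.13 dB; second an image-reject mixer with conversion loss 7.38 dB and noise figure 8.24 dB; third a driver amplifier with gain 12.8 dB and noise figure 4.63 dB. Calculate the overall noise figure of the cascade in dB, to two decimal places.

2.59 dB

Convert to linear (a loss of L dB is a gain of −L dB): F_i = 10^(NF_i/10), G_i = 10^(G_i,dB/10)
  Stage 1: F_1 = 10^(2.13/10) = 1.633, G_1 = 10^(19.5/10) = 89.13
  Stage 2: F_2 = 10^(8.24/10) = 6.668, G_2 = 10^(−7.38/10) = 0.1828
  Stage 3: F_3 = 10^(4.63/10) = 2.904, G_3 = 10^(12.8/10) = 19.05
Friis cascade:
  F = 1.633 + (6.668 − 1)/89.13 + (2.904 − 1)/16.29 = 1.814
NF = 10 log₁₀(1.814) = 2.59 dB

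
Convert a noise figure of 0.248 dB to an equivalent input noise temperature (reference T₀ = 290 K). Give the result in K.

17.0 K

F = 10^(0.248/10) = 1.05877
T_e = (F − 1)·T₀ = (1.05877 − 1) × 290 = 17.0 K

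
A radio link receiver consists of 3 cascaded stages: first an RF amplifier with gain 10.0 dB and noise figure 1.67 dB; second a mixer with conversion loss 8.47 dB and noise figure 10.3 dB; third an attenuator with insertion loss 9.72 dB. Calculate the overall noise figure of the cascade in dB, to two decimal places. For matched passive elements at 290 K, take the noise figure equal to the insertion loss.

Convert to linear (a loss of L dB is a gain of −L dB): F_i = 10^(NF_i/10), G_i = 10^(G_i,dB/10)
  Stage 1: F_1 = 10^(1.67/10) = 1.469, G_1 = 10^(10.0/10) = 10.00
  Stage 2: F_2 = 10^(10.3/10) = 10.72, G_2 = 10^(−8.47/10) = 0.1422
  Stage 3: F_3 = 10^(9.72/10) = 9.376, G_3 = 10^(−9.72/10) = 0.1067
Friis cascade:
  F = 1.469 + (10.72 − 1)/10.00 + (9.376 − 1)/1.422 = 8.329
NF = 10 log₁₀(8.329) = 9.21 dB

9.21 dB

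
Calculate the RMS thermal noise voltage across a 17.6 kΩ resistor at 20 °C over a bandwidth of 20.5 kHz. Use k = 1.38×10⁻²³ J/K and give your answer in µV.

T = 20 °C + 273.15 = 293.15 K
V_n = √(4kTRB)
4kTRB = 4 × 1.38×10⁻²³ × 293.15 × 1.76×10⁴ × 2.05×10⁴ = 5.84×10⁻¹² V²
V_n = √(5.84×10⁻¹²) = 2.42×10⁻⁶ V = 2.42 µV

2.42 µV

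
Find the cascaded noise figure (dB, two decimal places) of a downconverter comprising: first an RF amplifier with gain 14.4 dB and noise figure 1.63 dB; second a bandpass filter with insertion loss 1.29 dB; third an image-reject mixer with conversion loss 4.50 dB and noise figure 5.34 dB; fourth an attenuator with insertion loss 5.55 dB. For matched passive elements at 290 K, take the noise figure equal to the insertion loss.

2.88 dB

Convert to linear (a loss of L dB is a gain of −L dB): F_i = 10^(NF_i/10), G_i = 10^(G_i,dB/10)
  Stage 1: F_1 = 10^(1.63/10) = 1.455, G_1 = 10^(14.4/10) = 27.54
  Stage 2: F_2 = 10^(1.29/10) = 1.346, G_2 = 10^(−1.29/10) = 0.7430
  Stage 3: F_3 = 10^(5.34/10) = 3.420, G_3 = 10^(−4.50/10) = 0.3548
  Stage 4: F_4 = 10^(5.55/10) = 3.589, G_4 = 10^(−5.55/10) = 0.2786
Friis cascade:
  F = 1.455 + (1.346 − 1)/27.54 + (3.420 − 1)/20.46 + (3.589 − 1)/7.261 = 1.943
NF = 10 log₁₀(1.943) = 2.88 dB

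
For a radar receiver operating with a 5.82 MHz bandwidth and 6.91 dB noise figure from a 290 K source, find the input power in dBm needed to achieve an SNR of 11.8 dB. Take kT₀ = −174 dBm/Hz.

Sensitivity = −174 + 10 log₁₀(B) + NF + SNR_min
= −174 + 67.65 + 6.91 + 11.8
= −87.64 dBm → −87.6 dBm

−87.6 dBm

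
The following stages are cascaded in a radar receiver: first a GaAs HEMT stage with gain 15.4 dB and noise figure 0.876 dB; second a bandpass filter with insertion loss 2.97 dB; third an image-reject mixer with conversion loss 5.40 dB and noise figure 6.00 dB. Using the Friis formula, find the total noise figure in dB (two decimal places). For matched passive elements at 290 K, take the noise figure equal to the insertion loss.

1.53 dB

Convert to linear (a loss of L dB is a gain of −L dB): F_i = 10^(NF_i/10), G_i = 10^(G_i,dB/10)
  Stage 1: F_1 = 10^(0.876/10) = 1.223, G_1 = 10^(15.4/10) = 34.67
  Stage 2: F_2 = 10^(2.97/10) = 1.982, G_2 = 10^(−2.97/10) = 0.5047
  Stage 3: F_3 = 10^(6.00/10) = 3.981, G_3 = 10^(−5.40/10) = 0.2884
Friis cascade:
  F = 1.223 + (1.982 − 1)/34.67 + (3.981 − 1)/17.50 = 1.422
NF = 10 log₁₀(1.422) = 1.53 dB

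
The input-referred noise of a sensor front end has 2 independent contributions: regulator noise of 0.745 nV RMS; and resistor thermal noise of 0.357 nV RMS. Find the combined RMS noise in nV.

0.826 nV

Uncorrelated sources add in power (mean-square): V_tot = √(ΣV_i²)
V_tot = √[(7.45×10⁻¹⁰)² + (3.57×10⁻¹⁰)²] = 8.26×10⁻¹⁰ V = 0.826 nV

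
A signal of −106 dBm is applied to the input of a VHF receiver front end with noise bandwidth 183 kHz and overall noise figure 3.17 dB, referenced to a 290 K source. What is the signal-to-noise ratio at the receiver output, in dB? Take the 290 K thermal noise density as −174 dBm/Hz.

Noise floor: N = −174 + 10 log₁₀(B) + NF
10 log₁₀(1.83×10⁵) = 52.62 dB
N = −174 + 52.62 + 3.17 = −118.21 dBm
SNR = P_sig − N = −106 − (−118.21) = 12.21 dB → 12.2 dB

12.2 dB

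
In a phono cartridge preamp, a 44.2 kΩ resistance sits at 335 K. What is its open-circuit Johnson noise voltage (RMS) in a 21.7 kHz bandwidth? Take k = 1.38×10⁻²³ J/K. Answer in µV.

4.21 µV

V_n = √(4kTRB)
4kTRB = 4 × 1.38×10⁻²³ × 335 × 4.42×10⁴ × 2.17×10⁴ = 1.77×10⁻¹¹ V²
V_n = √(1.77×10⁻¹¹) = 4.21×10⁻⁶ V = 4.21 µV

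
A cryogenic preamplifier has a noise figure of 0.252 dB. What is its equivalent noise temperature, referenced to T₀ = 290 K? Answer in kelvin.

F = 10^(0.252/10) = 1.05974
T_e = (F − 1)·T₀ = (1.05974 − 1) × 290 = 17.3 K

17.3 K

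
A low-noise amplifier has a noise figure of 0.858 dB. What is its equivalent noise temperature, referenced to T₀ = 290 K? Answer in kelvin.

63.3 K

F = 10^(0.858/10) = 1.21843
T_e = (F − 1)·T₀ = (1.21843 − 1) × 290 = 63.3 K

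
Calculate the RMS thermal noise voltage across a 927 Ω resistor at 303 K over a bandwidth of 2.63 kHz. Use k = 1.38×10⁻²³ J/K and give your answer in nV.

V_n = √(4kTRB)
4kTRB = 4 × 1.38×10⁻²³ × 303 × 9.27×10² × 2.63×10³ = 4.08×10⁻¹⁴ V²
V_n = √(4.08×10⁻¹⁴) = 2.02×10⁻⁷ V = 202 nV

202 nV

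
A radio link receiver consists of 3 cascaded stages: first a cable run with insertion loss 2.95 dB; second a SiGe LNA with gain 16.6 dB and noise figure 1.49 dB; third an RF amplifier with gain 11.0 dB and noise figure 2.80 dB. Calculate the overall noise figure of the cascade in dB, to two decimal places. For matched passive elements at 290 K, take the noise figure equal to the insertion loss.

Convert to linear (a loss of L dB is a gain of −L dB): F_i = 10^(NF_i/10), G_i = 10^(G_i,dB/10)
  Stage 1: F_1 = 10^(2.95/10) = 1.972, G_1 = 10^(−2.95/10) = 0.5070
  Stage 2: F_2 = 10^(1.49/10) = 1.409, G_2 = 10^(16.6/10) = 45.71
  Stage 3: F_3 = 10^(2.80/10) = 1.905, G_3 = 10^(11.0/10) = 12.59
Friis cascade:
  F = 1.972 + (1.409 − 1)/0.5070 + (1.905 − 1)/23.17 = 2.819
NF = 10 log₁₀(2.819) = 4.50 dB

4.50 dB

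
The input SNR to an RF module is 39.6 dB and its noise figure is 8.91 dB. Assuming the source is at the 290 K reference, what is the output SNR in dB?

30.69 dB

By definition F = SNR_in/SNR_out, so in dB: SNR_out = SNR_in − NF
SNR_out = 39.6 − 8.91 = 30.69 dB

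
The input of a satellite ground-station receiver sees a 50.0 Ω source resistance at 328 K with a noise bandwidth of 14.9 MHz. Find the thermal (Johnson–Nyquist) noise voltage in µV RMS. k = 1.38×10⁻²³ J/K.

V_n = √(4kTRB)
4kTRB = 4 × 1.38×10⁻²³ × 328 × 5.00×10¹ × 1.49×10⁷ = 1.35×10⁻¹¹ V²
V_n = √(1.35×10⁻¹¹) = 3.67×10⁻⁶ V = 3.67 µV

3.67 µV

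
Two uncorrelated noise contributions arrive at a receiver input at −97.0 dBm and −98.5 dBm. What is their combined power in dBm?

Convert to linear, add, convert back:
P₁ = 2.00×10⁻¹³ W, P₂ = 1.41×10⁻¹³ W
P_tot = 3.41×10⁻¹³ W → 10 log₁₀(P_tot / 10⁻³) = −94.7 dBm

−94.7 dBm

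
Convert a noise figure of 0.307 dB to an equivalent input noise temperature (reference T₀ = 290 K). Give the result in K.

F = 10^(0.307/10) = 1.07325
T_e = (F − 1)·T₀ = (1.07325 − 1) × 290 = 21.2 K

21.2 K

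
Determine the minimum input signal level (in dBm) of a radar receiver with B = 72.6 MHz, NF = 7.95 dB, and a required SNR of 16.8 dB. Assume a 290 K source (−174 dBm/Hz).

−70.6 dBm

Sensitivity = −174 + 10 log₁₀(B) + NF + SNR_min
= −174 + 78.61 + 7.95 + 16.8
= −70.64 dBm → −70.6 dBm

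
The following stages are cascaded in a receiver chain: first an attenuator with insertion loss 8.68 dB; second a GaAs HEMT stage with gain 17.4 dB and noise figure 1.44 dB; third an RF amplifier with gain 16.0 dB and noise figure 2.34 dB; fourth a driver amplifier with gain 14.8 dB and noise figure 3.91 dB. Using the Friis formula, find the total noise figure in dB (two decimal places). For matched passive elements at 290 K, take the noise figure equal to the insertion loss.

10.16 dB

Convert to linear (a loss of L dB is a gain of −L dB): F_i = 10^(NF_i/10), G_i = 10^(G_i,dB/10)
  Stage 1: F_1 = 10^(8.68/10) = 7.379, G_1 = 10^(−8.68/10) = 0.1355
  Stage 2: F_2 = 10^(1.44/10) = 1.393, G_2 = 10^(17.4/10) = 54.95
  Stage 3: F_3 = 10^(2.34/10) = 1.714, G_3 = 10^(16.0/10) = 39.81
  Stage 4: F_4 = 10^(3.91/10) = 2.460, G_4 = 10^(14.8/10) = 30.20
Friis cascade:
  F = 7.379 + (1.393 − 1)/0.1355 + (1.714 − 1)/7.447 + (2.460 − 1)/296.5 = 10.38
NF = 10 log₁₀(10.38) = 10.16 dB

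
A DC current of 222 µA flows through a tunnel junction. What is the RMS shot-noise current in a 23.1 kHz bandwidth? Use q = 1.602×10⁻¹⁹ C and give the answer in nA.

1.28 nA

I_n = √(2qI·B)
2qI·B = 2 × 1.602×10⁻¹⁹ × 2.22×10⁻⁴ × 2.31×10⁴ = 1.64×10⁻¹⁸ A²
I_n = √(1.64×10⁻¹⁸) = 1.28×10⁻⁹ A = 1.28 nA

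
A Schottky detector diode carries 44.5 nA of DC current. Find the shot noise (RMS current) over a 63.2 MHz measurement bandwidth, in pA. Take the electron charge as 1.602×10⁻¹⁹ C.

I_n = √(2qI·B)
2qI·B = 2 × 1.602×10⁻¹⁹ × 4.45×10⁻⁸ × 6.32×10⁷ = 9.01×10⁻¹⁹ A²
I_n = √(9.01×10⁻¹⁹) = 9.49×10⁻¹⁰ A = 949 pA

949 pA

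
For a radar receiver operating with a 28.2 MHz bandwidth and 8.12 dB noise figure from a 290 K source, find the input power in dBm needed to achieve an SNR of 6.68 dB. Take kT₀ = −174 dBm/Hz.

−84.7 dBm

Sensitivity = −174 + 10 log₁₀(B) + NF + SNR_min
= −174 + 74.5 + 8.12 + 6.68
= −84.70 dBm → −84.7 dBm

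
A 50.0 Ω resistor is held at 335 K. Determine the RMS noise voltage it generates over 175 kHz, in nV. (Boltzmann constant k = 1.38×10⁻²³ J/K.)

402 nV

V_n = √(4kTRB)
4kTRB = 4 × 1.38×10⁻²³ × 335 × 5.00×10¹ × 1.75×10⁵ = 1.62×10⁻¹³ V²
V_n = √(1.62×10⁻¹³) = 4.02×10⁻⁷ V = 402 nV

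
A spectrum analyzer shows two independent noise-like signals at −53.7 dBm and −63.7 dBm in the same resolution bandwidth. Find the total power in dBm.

−53.3 dBm

Convert to linear, add, convert back:
P₁ = 4.27×10⁻⁹ W, P₂ = 4.27×10⁻¹⁰ W
P_tot = 4.69×10⁻⁹ W → 10 log₁₀(P_tot / 10⁻³) = −53.3 dBm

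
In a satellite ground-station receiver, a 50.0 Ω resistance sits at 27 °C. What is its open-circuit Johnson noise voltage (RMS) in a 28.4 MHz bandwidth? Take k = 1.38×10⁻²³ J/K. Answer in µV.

4.85 µV

T = 27 °C + 273.15 = 300.15 K
V_n = √(4kTRB)
4kTRB = 4 × 1.38×10⁻²³ × 300.15 × 5.00×10¹ × 2.84×10⁷ = 2.35×10⁻¹¹ V²
V_n = √(2.35×10⁻¹¹) = 4.85×10⁻⁶ V = 4.85 µV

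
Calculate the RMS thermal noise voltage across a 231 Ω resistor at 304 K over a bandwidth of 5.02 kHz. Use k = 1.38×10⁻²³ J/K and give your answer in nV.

V_n = √(4kTRB)
4kTRB = 4 × 1.38×10⁻²³ × 304 × 2.31×10² × 5.02×10³ = 1.95×10⁻¹⁴ V²
V_n = √(1.95×10⁻¹⁴) = 1.39×10⁻⁷ V = 139 nV

139 nV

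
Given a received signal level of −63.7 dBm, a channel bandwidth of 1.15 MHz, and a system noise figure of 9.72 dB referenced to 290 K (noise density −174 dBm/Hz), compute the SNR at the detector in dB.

40.0 dB

Noise floor: N = −174 + 10 log₁₀(B) + NF
10 log₁₀(1.15×10⁶) = 60.61 dB
N = −174 + 60.61 + 9.72 = −103.67 dBm
SNR = P_sig − N = −63.7 − (−103.67) = 39.97 dB → 40.0 dB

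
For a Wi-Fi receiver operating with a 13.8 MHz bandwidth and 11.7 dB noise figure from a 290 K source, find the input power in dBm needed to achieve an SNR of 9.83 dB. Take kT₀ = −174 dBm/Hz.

Sensitivity = −174 + 10 log₁₀(B) + NF + SNR_min
= −174 + 71.4 + 11.7 + 9.83
= −81.07 dBm → −81.1 dBm

−81.1 dBm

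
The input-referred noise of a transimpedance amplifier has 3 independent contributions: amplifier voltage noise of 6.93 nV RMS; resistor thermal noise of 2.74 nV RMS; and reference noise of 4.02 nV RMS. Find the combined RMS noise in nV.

Uncorrelated sources add in power (mean-square): V_tot = √(ΣV_i²)
V_tot = √[(6.93×10⁻⁹)² + (2.74×10⁻⁹)² + (4.02×10⁻⁹)²] = 8.47×10⁻⁹ V = 8.47 nV

8.47 nV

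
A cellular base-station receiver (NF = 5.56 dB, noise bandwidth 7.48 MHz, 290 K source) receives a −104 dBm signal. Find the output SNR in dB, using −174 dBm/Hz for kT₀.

Noise floor: N = −174 + 10 log₁₀(B) + NF
10 log₁₀(7.48×10⁶) = 68.74 dB
N = −174 + 68.74 + 5.56 = −99.70 dBm
SNR = P_sig − N = −104 − (−99.70) = −4.30 dB → −4.3 dB

−4.3 dB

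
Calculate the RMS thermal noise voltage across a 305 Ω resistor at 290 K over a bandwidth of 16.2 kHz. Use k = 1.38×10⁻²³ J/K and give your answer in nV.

V_n = √(4kTRB)
4kTRB = 4 × 1.38×10⁻²³ × 290 × 3.05×10² × 1.62×10⁴ = 7.91×10⁻¹⁴ V²
V_n = √(7.91×10⁻¹⁴) = 2.81×10⁻⁷ V = 281 nV

281 nV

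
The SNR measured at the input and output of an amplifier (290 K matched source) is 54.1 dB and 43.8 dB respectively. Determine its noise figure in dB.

NF (dB) = SNR_in(dB) − SNR_out(dB) when the source is at T₀
NF = 54.1 − 43.8 = 10.3 dB

10.3 dB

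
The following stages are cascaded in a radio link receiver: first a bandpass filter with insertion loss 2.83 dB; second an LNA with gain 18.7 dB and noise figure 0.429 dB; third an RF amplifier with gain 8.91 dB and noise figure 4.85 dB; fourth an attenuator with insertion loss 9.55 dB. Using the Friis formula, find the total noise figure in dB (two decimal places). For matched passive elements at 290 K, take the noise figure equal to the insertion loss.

Convert to linear (a loss of L dB is a gain of −L dB): F_i = 10^(NF_i/10), G_i = 10^(G_i,dB/10)
  Stage 1: F_1 = 10^(2.83/10) = 1.919, G_1 = 10^(−2.83/10) = 0.5212
  Stage 2: F_2 = 10^(0.429/10) = 1.104, G_2 = 10^(18.7/10) = 74.13
  Stage 3: F_3 = 10^(4.85/10) = 3.055, G_3 = 10^(8.91/10) = 7.780
  Stage 4: F_4 = 10^(9.55/10) = 9.016, G_4 = 10^(−9.55/10) = 0.1109
Friis cascade:
  F = 1.919 + (1.104 − 1)/0.5212 + (3.055 − 1)/38.64 + (9.016 − 1)/300.6 = 2.198
NF = 10 log₁₀(2.198) = 3.42 dB

3.42 dB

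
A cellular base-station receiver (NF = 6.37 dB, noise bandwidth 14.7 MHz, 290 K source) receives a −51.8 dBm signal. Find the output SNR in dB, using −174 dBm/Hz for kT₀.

Noise floor: N = −174 + 10 log₁₀(B) + NF
10 log₁₀(1.47×10⁷) = 71.67 dB
N = −174 + 71.67 + 6.37 = −95.96 dBm
SNR = P_sig − N = −51.8 − (−95.96) = 44.16 dB → 44.2 dB

44.2 dB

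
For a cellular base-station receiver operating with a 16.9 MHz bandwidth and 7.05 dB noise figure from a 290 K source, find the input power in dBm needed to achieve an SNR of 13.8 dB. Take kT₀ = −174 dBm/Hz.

Sensitivity = −174 + 10 log₁₀(B) + NF + SNR_min
= −174 + 72.28 + 7.05 + 13.8
= −80.87 dBm → −80.9 dBm

−80.9 dBm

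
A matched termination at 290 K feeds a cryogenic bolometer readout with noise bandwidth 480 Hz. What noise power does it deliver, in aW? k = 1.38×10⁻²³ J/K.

1.92 aW

P_n = kTB = 1.38×10⁻²³ × 290 × 4.80×10² = 1.92×10⁻¹⁸ W = 1.92 aW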